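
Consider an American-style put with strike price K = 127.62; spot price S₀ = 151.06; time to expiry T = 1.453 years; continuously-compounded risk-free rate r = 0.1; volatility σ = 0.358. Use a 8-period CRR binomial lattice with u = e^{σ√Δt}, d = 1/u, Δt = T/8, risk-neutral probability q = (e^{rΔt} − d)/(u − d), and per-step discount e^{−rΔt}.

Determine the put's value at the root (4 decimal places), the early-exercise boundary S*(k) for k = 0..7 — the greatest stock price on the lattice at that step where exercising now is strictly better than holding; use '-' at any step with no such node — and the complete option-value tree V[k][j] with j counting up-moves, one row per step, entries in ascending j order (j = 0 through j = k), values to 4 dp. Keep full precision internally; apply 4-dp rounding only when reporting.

params: Δt=0.18163 u=1.16482 d=0.85850 q=0.52176 e^(-rΔt)=0.98200
t_8 payoffs: 83.0477 67.1436 45.5646 16.2859 0.0000 0.0000 0.0000 0.0000 0.0000
t_7: node(7,0) S=51.9189 payoff=75.7011 vs cont=73.4041 → 75.7011 [stop]  node(7,1) S=70.4444 payoff=57.1756 vs cont=54.8786 → 57.1756 [stop]  node(7,2) S=95.5802 payoff=32.0398 vs cont=29.7429 → 32.0398 [stop]  node(7,3) S=129.6848 payoff=0.0000 vs cont=7.6483 → 7.6483 [wait]  node(7,4) S=175.9584 payoff=0.0000 vs cont=0.0000 → 0.0000 [wait]  node(7,5) S=238.7433 payoff=0.0000 vs cont=0.0000 → 0.0000 [wait]  node(7,6) S=323.9309 payoff=0.0000 vs cont=0.0000 → 0.0000 [wait]  node(7,7) S=439.5147 payoff=0.0000 vs cont=0.0000 → 0.0000 [wait]  ⇒ S*(7)=95.5802
t_6: node(6,0) S=60.4764 payoff=67.1436 vs cont=64.8466 → 67.1436 [stop]  node(6,1) S=82.0554 payoff=45.5646 vs cont=43.2676 → 45.5646 [stop]  node(6,2) S=111.3341 payoff=16.2859 vs cont=18.9656 → 18.9656 [wait]  node(6,3) S=151.0600 payoff=0.0000 vs cont=3.5919 → 3.5919 [wait]  node(6,4) S=204.9607 payoff=0.0000 vs cont=0.0000 → 0.0000 [wait]  node(6,5) S=278.0941 payoff=0.0000 vs cont=0.0000 → 0.0000 [wait]  node(6,6) S=377.3227 payoff=0.0000 vs cont=0.0000 → 0.0000 [wait]  ⇒ S*(6)=82.0554
t_5: node(5,0) S=70.4444 payoff=57.1756 vs cont=54.8786 → 57.1756 [stop]  node(5,1) S=95.5802 payoff=32.0398 vs cont=31.1159 → 32.0398 [stop]  node(5,2) S=129.6848 payoff=0.0000 vs cont=10.7472 → 10.7472 [wait]  node(5,3) S=175.9584 payoff=0.0000 vs cont=1.6868 → 1.6868 [wait]  node(5,4) S=238.7433 payoff=0.0000 vs cont=0.0000 → 0.0000 [wait]  node(5,5) S=323.9309 payoff=0.0000 vs cont=0.0000 → 0.0000 [wait]  ⇒ S*(5)=95.5802
t_4: node(4,0) S=82.0554 payoff=45.5646 vs cont=43.2676 → 45.5646 [stop]  node(4,1) S=111.3341 payoff=16.2859 vs cont=20.5534 → 20.5534 [wait]  node(4,2) S=151.0600 payoff=0.0000 vs cont=5.9115 → 5.9115 [wait]  node(4,3) S=204.9607 payoff=0.0000 vs cont=0.7922 → 0.7922 [wait]  node(4,4) S=278.0941 payoff=0.0000 vs cont=0.0000 → 0.0000 [wait]  ⇒ S*(4)=82.0554
t_3: node(3,0) S=95.5802 payoff=32.0398 vs cont=31.9294 → 32.0398 [stop]  node(3,1) S=129.6848 payoff=0.0000 vs cont=12.6813 → 12.6813 [wait]  node(3,2) S=175.9584 payoff=0.0000 vs cont=3.1821 → 3.1821 [wait]  node(3,3) S=238.7433 payoff=0.0000 vs cont=0.3720 → 0.3720 [wait]  ⇒ S*(3)=95.5802
t_2: node(2,0) S=111.3341 payoff=16.2859 vs cont=21.5444 → 21.5444 [wait]  node(2,1) S=151.0600 payoff=0.0000 vs cont=7.5859 → 7.5859 [wait]  node(2,2) S=204.9607 payoff=0.0000 vs cont=1.6850 → 1.6850 [wait]  ⇒ S*(2)=-
t_1: node(1,0) S=129.6848 payoff=0.0000 vs cont=14.0047 → 14.0047 [wait]  node(1,1) S=175.9584 payoff=0.0000 vs cont=4.4259 → 4.4259 [wait]  ⇒ S*(1)=-
t_0: node(0,0) S=151.0600 payoff=0.0000 vs cont=8.8447 → 8.8447 [wait]  ⇒ S*(0)=-

price = 8.8447
boundary = - - - 95.5802 82.0554 95.5802 82.0554 95.5802
tree:
8.8447
14.0047 4.4259
21.5444 7.5859 1.6850
32.0398 12.6813 3.1821 0.3720
45.5646 20.5534 5.9115 0.7922 0.0000
57.1756 32.0398 10.7472 1.6868 0.0000 0.0000
67.1436 45.5646 18.9656 3.5919 0.0000 0.0000 0.0000
75.7011 57.1756 32.0398 7.6483 0.0000 0.0000 0.0000 0.0000
83.0477 67.1436 45.5646 16.2859 0.0000 0.0000 0.0000 0.0000 0.0000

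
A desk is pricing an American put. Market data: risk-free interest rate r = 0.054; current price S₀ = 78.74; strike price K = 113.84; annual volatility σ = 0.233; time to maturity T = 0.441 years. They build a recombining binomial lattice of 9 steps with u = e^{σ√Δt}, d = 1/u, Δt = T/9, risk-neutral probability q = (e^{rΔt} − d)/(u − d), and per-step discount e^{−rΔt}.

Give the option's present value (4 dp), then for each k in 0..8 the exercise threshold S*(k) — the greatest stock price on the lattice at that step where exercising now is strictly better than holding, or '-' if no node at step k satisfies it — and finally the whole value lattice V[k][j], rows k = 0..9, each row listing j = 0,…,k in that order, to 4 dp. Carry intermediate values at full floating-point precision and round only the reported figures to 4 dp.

Δt=0.04900, u=1.05293, d=0.94973, q=0.51278, disc=e^(-rΔt)=0.99736
k=9 terminal: V=max(K-S,0) → 64.3406 58.9619 52.9988 46.3877 39.0582 30.9323 21.9234 11.9356 0.8625 0.0000
k=8: j=0 S=52.1194 intr=61.7206 cont=61.4198 V=61.7206[EX]; j=1 S=57.7828 intr=56.0572 cont=55.7564 V=56.0572[EX]; j=2 S=64.0615 intr=49.7785 cont=49.4776 V=49.7785[EX]; j=3 S=71.0226 intr=42.8174 cont=42.5166 V=42.8174[EX]; j=4 S=78.7400 intr=35.1000 cont=34.7992 V=35.1000[EX]; j=5 S=87.2960 intr=26.5440 cont=26.2432 V=26.5440[EX]; j=6 S=96.7817 intr=17.0583 cont=16.7574 V=17.0583[EX]; j=7 S=107.2982 intr=6.5418 cont=6.2410 V=6.5418[EX]; j=8 S=118.9574 intr=0.0000 cont=0.4191 V=0.4191[hold]  S*(8)=107.2982
k=7: j=0 S=54.8781 intr=58.9619 cont=58.6611 V=58.9619[EX]; j=1 S=60.8412 intr=52.9988 cont=52.6980 V=52.9988[EX]; j=2 S=67.4523 intr=46.3877 cont=46.0869 V=46.3877[EX]; j=3 S=74.7818 intr=39.0582 cont=38.7574 V=39.0582[EX]; j=4 S=82.9077 intr=30.9323 cont=30.6315 V=30.9323[EX]; j=5 S=91.9166 intr=21.9234 cont=21.6226 V=21.9234[EX]; j=6 S=101.9044 intr=11.9356 cont=11.6348 V=11.9356[EX]; j=7 S=112.9775 intr=0.8625 cont=3.3932 V=3.3932[hold]  S*(7)=101.9044
k=6: j=0 S=57.7828 intr=56.0572 cont=55.7564 V=56.0572[EX]; j=1 S=64.0615 intr=49.7785 cont=49.4776 V=49.7785[EX]; j=2 S=71.0226 intr=42.8174 cont=42.5166 V=42.8174[EX]; j=3 S=78.7400 intr=35.1000 cont=34.7992 V=35.1000[EX]; j=4 S=87.2960 intr=26.5440 cont=26.2432 V=26.5440[EX]; j=5 S=96.7817 intr=17.0583 cont=16.7574 V=17.0583[EX]; j=6 S=107.2982 intr=6.5418 cont=7.5353 V=7.5353[hold]  S*(6)=96.7817
k=5: j=0 S=60.8412 intr=52.9988 cont=52.6980 V=52.9988[EX]; j=1 S=67.4523 intr=46.3877 cont=46.0869 V=46.3877[EX]; j=2 S=74.7818 intr=39.0582 cont=38.7574 V=39.0582[EX]; j=3 S=82.9077 intr=30.9323 cont=30.6315 V=30.9323[EX]; j=4 S=91.9166 intr=21.9234 cont=21.6226 V=21.9234[EX]; j=5 S=101.9044 intr=11.9356 cont=12.1429 V=12.1429[hold]  S*(5)=91.9166
k=4: j=0 S=64.0615 intr=49.7785 cont=49.4776 V=49.7785[EX]; j=1 S=71.0226 intr=42.8174 cont=42.5166 V=42.8174[EX]; j=2 S=78.7400 intr=35.1000 cont=34.7992 V=35.1000[EX]; j=3 S=87.2960 intr=26.5440 cont=26.2432 V=26.5440[EX]; j=4 S=96.7817 intr=17.0583 cont=16.8634 V=17.0583[EX]  S*(4)=96.7817
k=3: j=0 S=67.4523 intr=46.3877 cont=46.0869 V=46.3877[EX]; j=1 S=74.7818 intr=39.0582 cont=38.7574 V=39.0582[EX]; j=2 S=82.9077 intr=30.9323 cont=30.6315 V=30.9323[EX]; j=3 S=91.9166 intr=21.9234 cont=21.6226 V=21.9234[EX]  S*(3)=91.9166
k=2: j=0 S=71.0226 intr=42.8174 cont=42.5166 V=42.8174[EX]; j=1 S=78.7400 intr=35.1000 cont=34.7992 V=35.1000[EX]; j=2 S=87.2960 intr=26.5440 cont=26.2432 V=26.5440[EX]  S*(2)=87.2960
k=1: j=0 S=74.7818 intr=39.0582 cont=38.7574 V=39.0582[EX]; j=1 S=82.9077 intr=30.9323 cont=30.6315 V=30.9323[EX]  S*(1)=82.9077
k=0: j=0 S=78.7400 intr=35.1000 cont=34.7992 V=35.1000[EX]  S*(0)=78.7400

price = 35.1000
boundary = 78.7400 82.9077 87.2960 91.9166 96.7817 91.9166 96.7817 101.9044 107.2982
tree:
35.1000
39.0582 30.9323
42.8174 35.1000 26.5440
46.3877 39.0582 30.9323 21.9234
49.7785 42.8174 35.1000 26.5440 17.0583
52.9988 46.3877 39.0582 30.9323 21.9234 12.1429
56.0572 49.7785 42.8174 35.1000 26.5440 17.0583 7.5353
58.9619 52.9988 46.3877 39.0582 30.9323 21.9234 11.9356 3.3932
61.7206 56.0572 49.7785 42.8174 35.1000 26.5440 17.0583 6.5418 0.4191
64.3406 58.9619 52.9988 46.3877 39.0582 30.9323 21.9234 11.9356 0.8625 0.0000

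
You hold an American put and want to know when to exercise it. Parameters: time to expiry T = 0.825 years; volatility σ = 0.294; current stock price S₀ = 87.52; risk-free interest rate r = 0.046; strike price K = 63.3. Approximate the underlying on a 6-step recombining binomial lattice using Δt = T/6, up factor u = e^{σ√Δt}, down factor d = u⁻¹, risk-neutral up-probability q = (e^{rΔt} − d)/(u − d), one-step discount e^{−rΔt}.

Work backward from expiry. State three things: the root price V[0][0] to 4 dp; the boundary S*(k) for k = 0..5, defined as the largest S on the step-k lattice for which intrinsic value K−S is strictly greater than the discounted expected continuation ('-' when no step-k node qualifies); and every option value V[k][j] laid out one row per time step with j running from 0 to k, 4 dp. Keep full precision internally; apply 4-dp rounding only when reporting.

price = 0.8709
boundary = - - - - - 50.7432
tree:
0.8709
1.5582 0.1996
2.7416 0.4031 0.0000
4.7178 0.8143 0.0000 0.0000
7.8731 1.6449 0.0000 0.0000 0.0000
12.5568 3.3228 0.0000 0.0000 0.0000 0.0000
17.7979 6.7121 0.0000 0.0000 0.0000 0.0000 0.0000

Δt=0.13750  u=1.11518  d=0.89671  q=0.50182  discount=0.99369
step 6 (expiry): payoffs max(K−S,0) = 17.7979 6.7121 0.0000 0.0000 0.0000 0.0000 0.0000
step 5: (k=5,j=0): S=50.7432, (K−S)⁺=12.5568, hold=12.1577 ⇒ V=12.5568 exercise | (k=5,j=1): S=63.1058, (K−S)⁺=0.1942, hold=3.3228 ⇒ V=3.3228 continue | (k=5,j=2): S=78.4804, (K−S)⁺=0.0000, hold=0.0000 ⇒ V=0.0000 continue | (k=5,j=3): S=97.6008, (K−S)⁺=0.0000, hold=0.0000 ⇒ V=0.0000 continue | (k=5,j=4): S=121.3795, (K−S)⁺=0.0000, hold=0.0000 ⇒ V=0.0000 continue | (k=5,j=5): S=150.9514, (K−S)⁺=0.0000, hold=0.0000 ⇒ V=0.0000 continue  boundary S*=50.7432
step 4: (k=4,j=0): S=56.5879, (K−S)⁺=6.7121, hold=7.8731 ⇒ V=7.8731 continue | (k=4,j=1): S=70.3745, (K−S)⁺=0.0000, hold=1.6449 ⇒ V=1.6449 continue | (k=4,j=2): S=87.5200, (K−S)⁺=0.0000, hold=0.0000 ⇒ V=0.0000 continue | (k=4,j=3): S=108.8427, (K−S)⁺=0.0000, hold=0.0000 ⇒ V=0.0000 continue | (k=4,j=4): S=135.3603, (K−S)⁺=0.0000, hold=0.0000 ⇒ V=0.0000 continue  boundary S*=-
step 3: (k=3,j=0): S=63.1058, (K−S)⁺=0.1942, hold=4.7178 ⇒ V=4.7178 continue | (k=3,j=1): S=78.4804, (K−S)⁺=0.0000, hold=0.8143 ⇒ V=0.8143 continue | (k=3,j=2): S=97.6008, (K−S)⁺=0.0000, hold=0.0000 ⇒ V=0.0000 continue | (k=3,j=3): S=121.3795, (K−S)⁺=0.0000, hold=0.0000 ⇒ V=0.0000 continue  boundary S*=-
step 2: (k=2,j=0): S=70.3745, (K−S)⁺=0.0000, hold=2.7416 ⇒ V=2.7416 continue | (k=2,j=1): S=87.5200, (K−S)⁺=0.0000, hold=0.4031 ⇒ V=0.4031 continue | (k=2,j=2): S=108.8427, (K−S)⁺=0.0000, hold=0.0000 ⇒ V=0.0000 continue  boundary S*=-
step 1: (k=1,j=0): S=78.4804, (K−S)⁺=0.0000, hold=1.5582 ⇒ V=1.5582 continue | (k=1,j=1): S=97.6008, (K−S)⁺=0.0000, hold=0.1996 ⇒ V=0.1996 continue  boundary S*=-
step 0: (k=0,j=0): S=87.5200, (K−S)⁺=0.0000, hold=0.8709 ⇒ V=0.8709 continue  boundary S*=-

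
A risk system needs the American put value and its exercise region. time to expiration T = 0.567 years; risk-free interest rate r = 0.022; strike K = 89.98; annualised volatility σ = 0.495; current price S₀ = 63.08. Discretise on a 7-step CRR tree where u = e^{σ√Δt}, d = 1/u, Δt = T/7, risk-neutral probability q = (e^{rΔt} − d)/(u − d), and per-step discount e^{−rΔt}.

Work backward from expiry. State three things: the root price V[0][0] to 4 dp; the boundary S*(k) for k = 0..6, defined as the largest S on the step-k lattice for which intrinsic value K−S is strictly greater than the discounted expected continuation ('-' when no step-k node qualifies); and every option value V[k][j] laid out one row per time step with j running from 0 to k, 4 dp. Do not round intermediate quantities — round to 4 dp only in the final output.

price = 28.8595
boundary = - - 47.5911 41.3373 47.5911 54.7909 63.0800
tree:
28.8595
35.5581 21.4497
42.3889 28.0253 14.1500
48.6427 35.2086 20.0682 7.5606
54.0747 42.3889 27.2822 12.0467 2.5536
58.7928 48.6427 35.1891 18.5102 4.8372 0.0000
62.8910 54.0747 42.3889 26.9000 9.1629 0.0000 0.0000
66.4507 58.7928 48.6427 35.1891 17.3569 0.0000 0.0000 0.0000

Δt=0.08100  u=1.15129  d=0.86859  q=0.47115  discount=0.99822
step 7 (expiry): payoffs max(K−S,0) = 66.4507 58.7928 48.6427 35.1891 17.3569 0.0000 0.0000 0.0000
step 6: (k=6,j=0): S=27.0890, (K−S)⁺=62.8910, hold=62.7308 ⇒ V=62.8910 exercise | (k=6,j=1): S=35.9053, (K−S)⁺=54.0747, hold=53.9145 ⇒ V=54.0747 exercise | (k=6,j=2): S=47.5911, (K−S)⁺=42.3889, hold=42.2287 ⇒ V=42.3889 exercise | (k=6,j=3): S=63.0800, (K−S)⁺=26.9000, hold=26.7398 ⇒ V=26.9000 exercise | (k=6,j=4): S=83.6100, (K−S)⁺=6.3700, hold=9.1629 ⇒ V=9.1629 continue | (k=6,j=5): S=110.8216, (K−S)⁺=0.0000, hold=0.0000 ⇒ V=0.0000 continue | (k=6,j=6): S=146.8895, (K−S)⁺=0.0000, hold=0.0000 ⇒ V=0.0000 continue  boundary S*=63.0800
step 5: (k=5,j=0): S=31.1872, (K−S)⁺=58.7928, hold=58.6326 ⇒ V=58.7928 exercise | (k=5,j=1): S=41.3373, (K−S)⁺=48.6427, hold=48.4825 ⇒ V=48.6427 exercise | (k=5,j=2): S=54.7909, (K−S)⁺=35.1891, hold=35.0289 ⇒ V=35.1891 exercise | (k=5,j=3): S=72.6231, (K−S)⁺=17.3569, hold=18.5102 ⇒ V=18.5102 continue | (k=5,j=4): S=96.2590, (K−S)⁺=0.0000, hold=4.8372 ⇒ V=4.8372 continue | (k=5,j=5): S=127.5873, (K−S)⁺=0.0000, hold=0.0000 ⇒ V=0.0000 continue  boundary S*=54.7909
step 4: (k=4,j=0): S=35.9053, (K−S)⁺=54.0747, hold=53.9145 ⇒ V=54.0747 exercise | (k=4,j=1): S=47.5911, (K−S)⁺=42.3889, hold=42.2287 ⇒ V=42.3889 exercise | (k=4,j=2): S=63.0800, (K−S)⁺=26.9000, hold=27.2822 ⇒ V=27.2822 continue | (k=4,j=3): S=83.6100, (K−S)⁺=6.3700, hold=12.0467 ⇒ V=12.0467 continue | (k=4,j=4): S=110.8216, (K−S)⁺=0.0000, hold=2.5536 ⇒ V=2.5536 continue  boundary S*=47.5911
step 3: (k=3,j=0): S=41.3373, (K−S)⁺=48.6427, hold=48.4825 ⇒ V=48.6427 exercise | (k=3,j=1): S=54.7909, (K−S)⁺=35.1891, hold=35.2086 ⇒ V=35.2086 continue | (k=3,j=2): S=72.6231, (K−S)⁺=17.3569, hold=20.0682 ⇒ V=20.0682 continue | (k=3,j=3): S=96.2590, (K−S)⁺=0.0000, hold=7.5606 ⇒ V=7.5606 continue  boundary S*=41.3373
step 2: (k=2,j=0): S=47.5911, (K−S)⁺=42.3889, hold=42.2379 ⇒ V=42.3889 exercise | (k=2,j=1): S=63.0800, (K−S)⁺=26.9000, hold=28.0253 ⇒ V=28.0253 continue | (k=2,j=2): S=83.6100, (K−S)⁺=6.3700, hold=14.1500 ⇒ V=14.1500 continue  boundary S*=47.5911
step 1: (k=1,j=0): S=54.7909, (K−S)⁺=35.1891, hold=35.5581 ⇒ V=35.5581 continue | (k=1,j=1): S=72.6231, (K−S)⁺=17.3569, hold=21.4497 ⇒ V=21.4497 continue  boundary S*=-
step 0: (k=0,j=0): S=63.0800, (K−S)⁺=26.9000, hold=28.8595 ⇒ V=28.8595 continue  boundary S*=-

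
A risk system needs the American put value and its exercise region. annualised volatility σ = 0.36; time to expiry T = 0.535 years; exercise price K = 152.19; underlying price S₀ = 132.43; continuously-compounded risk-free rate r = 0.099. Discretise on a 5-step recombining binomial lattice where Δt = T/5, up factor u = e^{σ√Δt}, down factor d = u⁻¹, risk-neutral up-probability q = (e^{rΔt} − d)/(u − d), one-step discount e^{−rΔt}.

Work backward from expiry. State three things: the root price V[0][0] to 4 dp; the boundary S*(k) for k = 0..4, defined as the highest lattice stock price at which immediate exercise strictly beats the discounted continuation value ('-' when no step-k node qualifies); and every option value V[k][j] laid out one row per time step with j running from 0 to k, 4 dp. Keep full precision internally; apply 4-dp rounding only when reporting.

params: Δt=0.10700 u=1.12497 d=0.88891 q=0.51571 e^(-rΔt)=0.98946
t_5 payoffs: 78.6920 59.1735 34.4716 3.2098 0.0000 0.0000
t_4: node(4,0) S=82.6833 payoff=69.5067 vs cont=67.9030 → 69.5067 [stop]  node(4,1) S=104.6411 payoff=47.5489 vs cont=45.9453 → 47.5489 [stop]  node(4,2) S=132.4300 payoff=19.7600 vs cont=18.1564 → 19.7600 [stop]  node(4,3) S=167.5987 payoff=0.0000 vs cont=1.5381 → 1.5381 [wait]  node(4,4) S=212.1069 payoff=0.0000 vs cont=0.0000 → 0.0000 [wait]  ⇒ S*(4)=132.4300
t_3: node(3,0) S=93.0165 payoff=59.1735 vs cont=57.5699 → 59.1735 [stop]  node(3,1) S=117.7184 payoff=34.4716 vs cont=32.8680 → 34.4716 [stop]  node(3,2) S=148.9802 payoff=3.2098 vs cont=10.2537 → 10.2537 [wait]  node(3,3) S=188.5440 payoff=0.0000 vs cont=0.7371 → 0.7371 [wait]  ⇒ S*(3)=117.7184
t_2: node(2,0) S=104.6411 payoff=47.5489 vs cont=45.9453 → 47.5489 [stop]  node(2,1) S=132.4300 payoff=19.7600 vs cont=21.7506 → 21.7506 [wait]  node(2,2) S=167.5987 payoff=0.0000 vs cont=5.2896 → 5.2896 [wait]  ⇒ S*(2)=104.6411
t_1: node(1,0) S=117.7184 payoff=34.4716 vs cont=33.8838 → 34.4716 [stop]  node(1,1) S=148.9802 payoff=3.2098 vs cont=13.1218 → 13.1218 [wait]  ⇒ S*(1)=117.7184
t_0: node(0,0) S=132.4300 payoff=19.7600 vs cont=23.2142 → 23.2142 [wait]  ⇒ S*(0)=-

price = 23.2142
boundary = - 117.7184 104.6411 117.7184 132.4300
tree:
23.2142
34.4716 13.1218
47.5489 21.7506 5.2896
59.1735 34.4716 10.2537 0.7371
69.5067 47.5489 19.7600 1.5381 0.0000
78.6920 59.1735 34.4716 3.2098 0.0000 0.0000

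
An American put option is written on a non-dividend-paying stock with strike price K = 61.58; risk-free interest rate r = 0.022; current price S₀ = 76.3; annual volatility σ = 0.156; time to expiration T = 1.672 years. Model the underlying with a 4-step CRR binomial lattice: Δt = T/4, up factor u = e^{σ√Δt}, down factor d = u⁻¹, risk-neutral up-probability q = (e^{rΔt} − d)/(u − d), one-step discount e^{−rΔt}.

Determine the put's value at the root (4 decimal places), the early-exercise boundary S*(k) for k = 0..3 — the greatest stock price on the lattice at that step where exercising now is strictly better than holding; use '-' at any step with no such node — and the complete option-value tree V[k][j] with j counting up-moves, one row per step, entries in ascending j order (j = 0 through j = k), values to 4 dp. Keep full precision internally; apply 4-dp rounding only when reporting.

price = 0.5577
boundary = - - - 56.3790
tree:
0.5577
1.1739 0.0000
2.4709 0.0000 0.0000
5.2010 0.0000 0.0000 0.0000
10.6099 0.0000 0.0000 0.0000 0.0000

Δt=0.41800  u=1.10612  d=0.90406  q=0.52053  discount=0.99085
step 4 (expiry): payoffs max(K−S,0) = 10.6099 0.0000 0.0000 0.0000 0.0000
step 3: (k=3,j=0): S=56.3790, (K−S)⁺=5.2010, hold=5.0406 ⇒ V=5.2010 exercise | (k=3,j=1): S=68.9798, (K−S)⁺=0.0000, hold=0.0000 ⇒ V=0.0000 continue | (k=3,j=2): S=84.3970, (K−S)⁺=0.0000, hold=0.0000 ⇒ V=0.0000 continue | (k=3,j=3): S=103.2598, (K−S)⁺=0.0000, hold=0.0000 ⇒ V=0.0000 continue  boundary S*=56.3790
step 2: (k=2,j=0): S=62.3620, (K−S)⁺=0.0000, hold=2.4709 ⇒ V=2.4709 continue | (k=2,j=1): S=76.3000, (K−S)⁺=0.0000, hold=0.0000 ⇒ V=0.0000 continue | (k=2,j=2): S=93.3532, (K−S)⁺=0.0000, hold=0.0000 ⇒ V=0.0000 continue  boundary S*=-
step 1: (k=1,j=0): S=68.9798, (K−S)⁺=0.0000, hold=1.1739 ⇒ V=1.1739 continue | (k=1,j=1): S=84.3970, (K−S)⁺=0.0000, hold=0.0000 ⇒ V=0.0000 continue  boundary S*=-
step 0: (k=0,j=0): S=76.3000, (K−S)⁺=0.0000, hold=0.5577 ⇒ V=0.5577 continue  boundary S*=-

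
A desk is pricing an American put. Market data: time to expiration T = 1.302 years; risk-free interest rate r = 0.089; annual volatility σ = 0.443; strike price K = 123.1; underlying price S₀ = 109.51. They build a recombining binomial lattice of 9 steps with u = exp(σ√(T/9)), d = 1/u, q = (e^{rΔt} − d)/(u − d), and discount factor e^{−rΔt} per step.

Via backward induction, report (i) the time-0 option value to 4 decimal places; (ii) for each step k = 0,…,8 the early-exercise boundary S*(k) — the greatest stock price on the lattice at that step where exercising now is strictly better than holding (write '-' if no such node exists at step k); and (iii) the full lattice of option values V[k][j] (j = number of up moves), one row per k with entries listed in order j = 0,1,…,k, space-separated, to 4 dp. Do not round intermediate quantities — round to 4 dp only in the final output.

price = 24.3969
boundary = - - 78.1809 66.0578 78.1809 66.0578 78.1809 92.5289 78.1809
tree:
24.3969
33.6126 15.6789
44.9191 23.0129 8.6434
57.0422 32.7364 13.7434 3.6921
67.2855 44.9191 21.2243 6.5081 0.9299
75.9403 57.0422 31.6013 11.2447 1.8699 0.0000
83.2531 67.2855 44.9191 18.9072 3.7600 0.0000 0.0000
89.4320 75.9403 57.0422 30.5711 7.5607 0.0000 0.0000 0.0000
94.6527 83.2531 67.2855 44.9191 15.2033 0.0000 0.0000 0.0000 0.0000
99.0639 89.4320 75.9403 57.0422 30.5711 0.0000 0.0000 0.0000 0.0000 0.0000

Δt=0.14467, u=1.18352, d=0.84494, q=0.49625, disc=e^(-rΔt)=0.98721
k=9 terminal: V=max(K-S,0) → 99.0639 89.4320 75.9403 57.0422 30.5711 0.0000 0.0000 0.0000 0.0000 0.0000
k=8: j=0 S=28.4473 intr=94.6527 cont=93.0779 V=94.6527[EX]; j=1 S=39.8469 intr=83.2531 cont=81.6783 V=83.2531[EX]; j=2 S=55.8145 intr=67.2855 cont=65.7107 V=67.2855[EX]; j=3 S=78.1809 intr=44.9191 cont=43.3443 V=44.9191[EX]; j=4 S=109.5100 intr=13.5900 cont=15.2033 V=15.2033[hold]; j=5 S=153.3935 intr=0.0000 cont=0.0000 V=0.0000[hold]; j=6 S=214.8623 intr=0.0000 cont=0.0000 V=0.0000[hold]; j=7 S=300.9632 intr=0.0000 cont=0.0000 V=0.0000[hold]; j=8 S=421.5670 intr=0.0000 cont=0.0000 V=0.0000[hold]  S*(8)=78.1809
k=7: j=0 S=33.6680 intr=89.4320 cont=87.8572 V=89.4320[EX]; j=1 S=47.1597 intr=75.9403 cont=74.3655 V=75.9403[EX]; j=2 S=66.0578 intr=57.0422 cont=55.4674 V=57.0422[EX]; j=3 S=92.5289 intr=30.5711 cont=29.7867 V=30.5711[EX]; j=4 S=129.6076 intr=0.0000 cont=7.5607 V=7.5607[hold]; j=5 S=181.5447 intr=0.0000 cont=0.0000 V=0.0000[hold]; j=6 S=254.2944 intr=0.0000 cont=0.0000 V=0.0000[hold]; j=7 S=356.1968 intr=0.0000 cont=0.0000 V=0.0000[hold]  S*(7)=92.5289
k=6: j=0 S=39.8469 intr=83.2531 cont=81.6783 V=83.2531[EX]; j=1 S=55.8145 intr=67.2855 cont=65.7107 V=67.2855[EX]; j=2 S=78.1809 intr=44.9191 cont=43.3443 V=44.9191[EX]; j=3 S=109.5100 intr=13.5900 cont=18.9072 V=18.9072[hold]; j=4 S=153.3935 intr=0.0000 cont=3.7600 V=3.7600[hold]; j=5 S=214.8623 intr=0.0000 cont=0.0000 V=0.0000[hold]; j=6 S=300.9632 intr=0.0000 cont=0.0000 V=0.0000[hold]  S*(6)=78.1809
k=5: j=0 S=47.1597 intr=75.9403 cont=74.3655 V=75.9403[EX]; j=1 S=66.0578 intr=57.0422 cont=55.4674 V=57.0422[EX]; j=2 S=92.5289 intr=30.5711 cont=31.6013 V=31.6013[hold]; j=3 S=129.6076 intr=0.0000 cont=11.2447 V=11.2447[hold]; j=4 S=181.5447 intr=0.0000 cont=1.8699 V=1.8699[hold]; j=5 S=254.2944 intr=0.0000 cont=0.0000 V=0.0000[hold]  S*(5)=66.0578
k=4: j=0 S=55.8145 intr=67.2855 cont=65.7107 V=67.2855[EX]; j=1 S=78.1809 intr=44.9191 cont=43.8490 V=44.9191[EX]; j=2 S=109.5100 intr=13.5900 cont=21.2243 V=21.2243[hold]; j=3 S=153.3935 intr=0.0000 cont=6.5081 V=6.5081[hold]; j=4 S=214.8623 intr=0.0000 cont=0.9299 V=0.9299[hold]  S*(4)=78.1809
k=3: j=0 S=66.0578 intr=57.0422 cont=55.4674 V=57.0422[EX]; j=1 S=92.5289 intr=30.5711 cont=32.7364 V=32.7364[hold]; j=2 S=129.6076 intr=0.0000 cont=13.7434 V=13.7434[hold]; j=3 S=181.5447 intr=0.0000 cont=3.6921 V=3.6921[hold]  S*(3)=66.0578
k=2: j=0 S=78.1809 intr=44.9191 cont=44.4051 V=44.9191[EX]; j=1 S=109.5100 intr=13.5900 cont=23.0129 V=23.0129[hold]; j=2 S=153.3935 intr=0.0000 cont=8.6434 V=8.6434[hold]  S*(2)=78.1809
k=1: j=0 S=92.5289 intr=30.5711 cont=33.6126 V=33.6126[hold]; j=1 S=129.6076 intr=0.0000 cont=15.6789 V=15.6789[hold]  S*(1)=-
k=0: j=0 S=109.5100 intr=13.5900 cont=24.3969 V=24.3969[hold]  S*(0)=-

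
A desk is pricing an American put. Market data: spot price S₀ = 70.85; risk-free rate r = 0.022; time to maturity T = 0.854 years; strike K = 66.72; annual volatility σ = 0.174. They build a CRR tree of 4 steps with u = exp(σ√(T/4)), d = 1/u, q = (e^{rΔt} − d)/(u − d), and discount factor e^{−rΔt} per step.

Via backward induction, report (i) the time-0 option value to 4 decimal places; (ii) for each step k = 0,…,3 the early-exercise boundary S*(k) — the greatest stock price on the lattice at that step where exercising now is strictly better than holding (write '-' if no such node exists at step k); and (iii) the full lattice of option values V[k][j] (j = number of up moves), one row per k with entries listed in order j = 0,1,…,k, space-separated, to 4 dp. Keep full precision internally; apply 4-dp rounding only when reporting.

price = 2.4223
boundary = - - - 55.6660
tree:
2.4223
4.1850 0.7455
6.9833 1.5260 0.0000
11.0540 3.1236 0.0000 0.0000
15.3543 6.3937 0.0000 0.0000 0.0000

Δt=0.21350, u=1.08372, d=0.92275, q=0.50916, disc=e^(-rΔt)=0.99531
k=4 terminal: V=max(K-S,0) → 15.3543 6.3937 0.0000 0.0000 0.0000
k=3: j=0 S=55.6660 intr=11.0540 cont=10.7414 V=11.0540[EX]; j=1 S=65.3767 intr=1.3433 cont=3.1236 V=3.1236[hold]; j=2 S=76.7815 intr=0.0000 cont=0.0000 V=0.0000[hold]; j=3 S=90.1758 intr=0.0000 cont=0.0000 V=0.0000[hold]  S*(3)=55.6660
k=2: j=0 S=60.3263 intr=6.3937 cont=6.9833 V=6.9833[hold]; j=1 S=70.8500 intr=0.0000 cont=1.5260 V=1.5260[hold]; j=2 S=83.2095 intr=0.0000 cont=0.0000 V=0.0000[hold]  S*(2)=-
k=1: j=0 S=65.3767 intr=1.3433 cont=4.1850 V=4.1850[hold]; j=1 S=76.7815 intr=0.0000 cont=0.7455 V=0.7455[hold]  S*(1)=-
k=0: j=0 S=70.8500 intr=0.0000 cont=2.4223 V=2.4223[hold]  S*(0)=-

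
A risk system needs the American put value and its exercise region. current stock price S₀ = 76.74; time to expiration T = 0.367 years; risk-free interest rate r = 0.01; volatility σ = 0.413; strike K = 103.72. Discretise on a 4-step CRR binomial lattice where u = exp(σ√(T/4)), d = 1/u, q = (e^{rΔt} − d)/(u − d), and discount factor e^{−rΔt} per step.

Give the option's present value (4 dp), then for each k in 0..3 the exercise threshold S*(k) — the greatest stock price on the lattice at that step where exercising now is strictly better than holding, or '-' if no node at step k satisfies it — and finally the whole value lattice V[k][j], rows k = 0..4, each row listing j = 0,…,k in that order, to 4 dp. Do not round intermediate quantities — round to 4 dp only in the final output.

Δt=0.09175, u=1.13326, d=0.88241, q=0.47243, disc=e^(-rΔt)=0.99908
k=4 terminal: V=max(K-S,0) → 57.1932 43.9666 26.9800 5.1644 0.0000
k=3: j=0 S=52.7270 intr=50.9930 cont=50.8979 V=50.9930[EX]; j=1 S=67.7161 intr=36.0039 cont=35.9088 V=36.0039[EX]; j=2 S=86.9664 intr=16.7536 cont=16.6585 V=16.7536[EX]; j=3 S=111.6891 intr=0.0000 cont=2.7221 V=2.7221[hold]  S*(3)=86.9664
k=2: j=0 S=59.7534 intr=43.9666 cont=43.8715 V=43.9666[EX]; j=1 S=76.7400 intr=26.9800 cont=26.8849 V=26.9800[EX]; j=2 S=98.5556 intr=5.1644 cont=10.1155 V=10.1155[hold]  S*(2)=76.7400
k=1: j=0 S=67.7161 intr=36.0039 cont=35.9088 V=36.0039[EX]; j=1 S=86.9664 intr=16.7536 cont=18.9953 V=18.9953[hold]  S*(1)=67.7161
k=0: j=0 S=76.7400 intr=26.9800 cont=27.9430 V=27.9430[hold]  S*(0)=-

price = 27.9430
boundary = - 67.7161 76.7400 86.9664
tree:
27.9430
36.0039 18.9953
43.9666 26.9800 10.1155
50.9930 36.0039 16.7536 2.7221
57.1932 43.9666 26.9800 5.1644 0.0000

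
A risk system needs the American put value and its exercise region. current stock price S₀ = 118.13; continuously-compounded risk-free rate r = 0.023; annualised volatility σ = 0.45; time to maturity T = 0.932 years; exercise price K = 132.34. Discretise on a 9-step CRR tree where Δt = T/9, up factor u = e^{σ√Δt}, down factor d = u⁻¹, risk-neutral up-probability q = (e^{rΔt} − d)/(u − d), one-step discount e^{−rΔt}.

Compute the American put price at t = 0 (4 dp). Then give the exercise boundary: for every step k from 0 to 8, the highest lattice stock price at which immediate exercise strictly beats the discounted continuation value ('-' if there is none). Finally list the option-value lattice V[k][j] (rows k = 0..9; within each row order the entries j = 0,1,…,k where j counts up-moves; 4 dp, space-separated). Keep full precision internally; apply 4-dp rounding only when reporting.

Δt=0.10356, u=1.15582, d=0.86519, q=0.47207, disc=e^(-rΔt)=0.99762
k=9 terminal: V=max(K-S,0) → 100.2516 89.4725 75.0724 55.8351 30.1355 0.0000 0.0000 0.0000 0.0000 0.0000
k=8: j=0 S=37.0884 intr=95.2516 cont=94.9368 V=95.2516[EX]; j=1 S=49.5471 intr=82.7929 cont=82.4780 V=82.7929[EX]; j=2 S=66.1910 intr=66.1490 cont=65.8341 V=66.1490[EX]; j=3 S=88.4259 intr=43.9141 cont=43.5992 V=43.9141[EX]; j=4 S=118.1300 intr=14.2100 cont=15.8717 V=15.8717[hold]; j=5 S=157.8123 intr=0.0000 cont=0.0000 V=0.0000[hold]; j=6 S=210.8246 intr=0.0000 cont=0.0000 V=0.0000[hold]; j=7 S=281.6449 intr=0.0000 cont=0.0000 V=0.0000[hold]; j=8 S=376.2551 intr=0.0000 cont=0.0000 V=0.0000[hold]  S*(8)=88.4259
k=7: j=0 S=42.8675 intr=89.4725 cont=89.1577 V=89.4725[EX]; j=1 S=57.2676 intr=75.0724 cont=74.7576 V=75.0724[EX]; j=2 S=76.5049 intr=55.8351 cont=55.5203 V=55.8351[EX]; j=3 S=102.2045 intr=30.1355 cont=30.6033 V=30.6033[hold]; j=4 S=136.5370 intr=0.0000 cont=8.3593 V=8.3593[hold]; j=5 S=182.4026 intr=0.0000 cont=0.0000 V=0.0000[hold]; j=6 S=243.6754 intr=0.0000 cont=0.0000 V=0.0000[hold]; j=7 S=325.5309 intr=0.0000 cont=0.0000 V=0.0000[hold]  S*(7)=76.5049
k=6: j=0 S=49.5471 intr=82.7929 cont=82.4780 V=82.7929[EX]; j=1 S=66.1910 intr=66.1490 cont=65.8341 V=66.1490[EX]; j=2 S=88.4259 intr=43.9141 cont=43.8195 V=43.9141[EX]; j=3 S=118.1300 intr=14.2100 cont=20.0548 V=20.0548[hold]; j=4 S=157.8123 intr=0.0000 cont=4.4027 V=4.4027[hold]; j=5 S=210.8246 intr=0.0000 cont=0.0000 V=0.0000[hold]; j=6 S=281.6449 intr=0.0000 cont=0.0000 V=0.0000[hold]  S*(6)=88.4259
k=5: j=0 S=57.2676 intr=75.0724 cont=74.7576 V=75.0724[EX]; j=1 S=76.5049 intr=55.8351 cont=55.5203 V=55.8351[EX]; j=2 S=102.2045 intr=30.1355 cont=32.5733 V=32.5733[hold]; j=3 S=136.5370 intr=0.0000 cont=12.6359 V=12.6359[hold]; j=4 S=182.4026 intr=0.0000 cont=2.3188 V=2.3188[hold]; j=5 S=243.6754 intr=0.0000 cont=0.0000 V=0.0000[hold]  S*(5)=76.5049
k=4: j=0 S=66.1910 intr=66.1490 cont=65.8341 V=66.1490[EX]; j=1 S=88.4259 intr=43.9141 cont=44.7473 V=44.7473[hold]; j=2 S=118.1300 intr=14.2100 cont=23.1064 V=23.1064[hold]; j=3 S=157.8123 intr=0.0000 cont=7.7471 V=7.7471[hold]; j=4 S=210.8246 intr=0.0000 cont=1.2213 V=1.2213[hold]  S*(4)=66.1910
k=3: j=0 S=76.5049 intr=55.8351 cont=55.9126 V=55.9126[hold]; j=1 S=102.2045 intr=30.1355 cont=34.4492 V=34.4492[hold]; j=2 S=136.5370 intr=0.0000 cont=15.8181 V=15.8181[hold]; j=3 S=182.4026 intr=0.0000 cont=4.6553 V=4.6553[hold]  S*(3)=-
k=2: j=0 S=88.4259 intr=43.9141 cont=45.6716 V=45.6716[hold]; j=1 S=118.1300 intr=14.2100 cont=25.5931 V=25.5931[hold]; j=2 S=157.8123 intr=0.0000 cont=10.5234 V=10.5234[hold]  S*(2)=-
k=1: j=0 S=102.2045 intr=30.1355 cont=36.1071 V=36.1071[hold]; j=1 S=136.5370 intr=0.0000 cont=18.4353 V=18.4353[hold]  S*(1)=-
k=0: j=0 S=118.1300 intr=14.2100 cont=27.6988 V=27.6988[hold]  S*(0)=-

price = 27.6988
boundary = - - - - 66.1910 76.5049 88.4259 76.5049 88.4259
tree:
27.6988
36.1071 18.4353
45.6716 25.5931 10.5234
55.9126 34.4492 15.8181 4.6553
66.1490 44.7473 23.1064 7.7471 1.2213
75.0724 55.8351 32.5733 12.6359 2.3188 0.0000
82.7929 66.1490 43.9141 20.0548 4.4027 0.0000 0.0000
89.4725 75.0724 55.8351 30.6033 8.3593 0.0000 0.0000 0.0000
95.2516 82.7929 66.1490 43.9141 15.8717 0.0000 0.0000 0.0000 0.0000
100.2516 89.4725 75.0724 55.8351 30.1355 0.0000 0.0000 0.0000 0.0000 0.0000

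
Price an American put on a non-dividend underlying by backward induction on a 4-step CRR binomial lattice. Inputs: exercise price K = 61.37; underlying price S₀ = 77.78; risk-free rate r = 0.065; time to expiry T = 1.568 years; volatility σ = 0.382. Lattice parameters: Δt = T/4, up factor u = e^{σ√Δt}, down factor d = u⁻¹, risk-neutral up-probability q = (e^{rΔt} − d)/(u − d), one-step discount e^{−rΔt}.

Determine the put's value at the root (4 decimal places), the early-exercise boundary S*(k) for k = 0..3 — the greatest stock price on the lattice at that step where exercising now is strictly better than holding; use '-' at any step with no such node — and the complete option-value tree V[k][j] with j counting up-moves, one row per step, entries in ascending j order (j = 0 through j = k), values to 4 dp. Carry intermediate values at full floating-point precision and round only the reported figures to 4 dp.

Δt=0.39200, u=1.27019, d=0.78728, q=0.49393, disc=e^(-rΔt)=0.97484
k=4 terminal: V=max(K-S,0) → 31.4895 13.1611 0.0000 0.0000 0.0000
k=3: j=0 S=37.9540 intr=23.4160 cont=21.8720 V=23.4160[EX]; j=1 S=61.2347 intr=0.1353 cont=6.4928 V=6.4928[hold]; j=2 S=98.7957 intr=0.0000 cont=0.0000 V=0.0000[hold]; j=3 S=159.3963 intr=0.0000 cont=0.0000 V=0.0000[hold]  S*(3)=37.9540
k=2: j=0 S=48.2089 intr=13.1611 cont=14.6783 V=14.6783[hold]; j=1 S=77.7800 intr=0.0000 cont=3.2031 V=3.2031[hold]; j=2 S=125.4897 intr=0.0000 cont=0.0000 V=0.0000[hold]  S*(2)=-
k=1: j=0 S=61.2347 intr=0.1353 cont=8.7837 V=8.7837[hold]; j=1 S=98.7957 intr=0.0000 cont=1.5802 V=1.5802[hold]  S*(1)=-
k=0: j=0 S=77.7800 intr=0.0000 cont=5.0942 V=5.0942[hold]  S*(0)=-

price = 5.0942
boundary = - - - 37.9540
tree:
5.0942
8.7837 1.5802
14.6783 3.2031 0.0000
23.4160 6.4928 0.0000 0.0000
31.4895 13.1611 0.0000 0.0000 0.0000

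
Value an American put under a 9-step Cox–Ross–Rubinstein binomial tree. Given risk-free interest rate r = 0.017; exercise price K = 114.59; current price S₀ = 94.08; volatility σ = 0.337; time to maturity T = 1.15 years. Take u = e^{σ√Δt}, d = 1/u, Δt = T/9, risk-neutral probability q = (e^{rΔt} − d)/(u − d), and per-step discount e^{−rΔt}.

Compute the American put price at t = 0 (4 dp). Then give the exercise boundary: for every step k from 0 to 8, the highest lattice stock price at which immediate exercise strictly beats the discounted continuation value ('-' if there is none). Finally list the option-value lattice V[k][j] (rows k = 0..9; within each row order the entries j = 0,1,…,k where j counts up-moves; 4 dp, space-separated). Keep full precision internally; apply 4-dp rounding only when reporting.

price = 26.3719
boundary = - - - 65.5461 58.1072 65.5461 73.9373 83.4028 94.0800
tree:
26.3719
33.3766 18.8705
41.0584 25.1703 12.1019
49.0439 32.5565 17.2482 6.5577
56.4828 40.6979 23.8464 10.1475 2.6817
63.0775 49.0439 31.8022 15.2988 4.5890 0.6187
68.9237 56.4828 40.6527 22.3171 7.7322 1.1900 0.0000
74.1064 63.0775 49.0439 31.1872 12.7676 2.2887 0.0000 0.0000
78.7009 68.9237 56.4828 40.6527 20.5100 4.4018 0.0000 0.0000 0.0000
82.7740 74.1064 63.0775 49.0439 31.1872 8.4659 0.0000 0.0000 0.0000 0.0000

Δt=0.12778, u=1.12802, d=0.88651, q=0.47892, disc=e^(-rΔt)=0.99783
k=9 terminal: V=max(K-S,0) → 82.7740 74.1064 63.0775 49.0439 31.1872 8.4659 0.0000 0.0000 0.0000 0.0000
k=8: j=0 S=35.8891 intr=78.7009 cont=78.4523 V=78.7009[EX]; j=1 S=45.6663 intr=68.9237 cont=68.6750 V=68.9237[EX]; j=2 S=58.1072 intr=56.4828 cont=56.2342 V=56.4828[EX]; j=3 S=73.9373 intr=40.6527 cont=40.4041 V=40.6527[EX]; j=4 S=94.0800 intr=20.5100 cont=20.2614 V=20.5100[EX]; j=5 S=119.7102 intr=0.0000 cont=4.4018 V=4.4018[hold]; j=6 S=152.3228 intr=0.0000 cont=0.0000 V=0.0000[hold]; j=7 S=193.8200 intr=0.0000 cont=0.0000 V=0.0000[hold]; j=8 S=246.6223 intr=0.0000 cont=0.0000 V=0.0000[hold]  S*(8)=94.0800
k=7: j=0 S=40.4836 intr=74.1064 cont=73.8578 V=74.1064[EX]; j=1 S=51.5125 intr=63.0775 cont=62.8288 V=63.0775[EX]; j=2 S=65.5461 intr=49.0439 cont=48.7953 V=49.0439[EX]; j=3 S=83.4028 intr=31.1872 cont=30.9386 V=31.1872[EX]; j=4 S=106.1241 intr=8.4659 cont=12.7676 V=12.7676[hold]; j=5 S=135.0355 intr=0.0000 cont=2.2887 V=2.2887[hold]; j=6 S=171.8232 intr=0.0000 cont=0.0000 V=0.0000[hold]; j=7 S=218.6329 intr=0.0000 cont=0.0000 V=0.0000[hold]  S*(7)=83.4028
k=6: j=0 S=45.6663 intr=68.9237 cont=68.6750 V=68.9237[EX]; j=1 S=58.1072 intr=56.4828 cont=56.2342 V=56.4828[EX]; j=2 S=73.9373 intr=40.6527 cont=40.4041 V=40.6527[EX]; j=3 S=94.0800 intr=20.5100 cont=22.3171 V=22.3171[hold]; j=4 S=119.7102 intr=0.0000 cont=7.7322 V=7.7322[hold]; j=5 S=152.3228 intr=0.0000 cont=1.1900 V=1.1900[hold]; j=6 S=193.8200 intr=0.0000 cont=0.0000 V=0.0000[hold]  S*(6)=73.9373
k=5: j=0 S=51.5125 intr=63.0775 cont=62.8288 V=63.0775[EX]; j=1 S=65.5461 intr=49.0439 cont=48.7953 V=49.0439[EX]; j=2 S=83.4028 intr=31.1872 cont=31.8022 V=31.8022[hold]; j=3 S=106.1241 intr=8.4659 cont=15.2988 V=15.2988[hold]; j=4 S=135.0355 intr=0.0000 cont=4.5890 V=4.5890[hold]; j=5 S=171.8232 intr=0.0000 cont=0.6187 V=0.6187[hold]  S*(5)=65.5461
k=4: j=0 S=58.1072 intr=56.4828 cont=56.2342 V=56.4828[EX]; j=1 S=73.9373 intr=40.6527 cont=40.6979 V=40.6979[hold]; j=2 S=94.0800 intr=20.5100 cont=23.8464 V=23.8464[hold]; j=3 S=119.7102 intr=0.0000 cont=10.1475 V=10.1475[hold]; j=4 S=152.3228 intr=0.0000 cont=2.6817 V=2.6817[hold]  S*(4)=58.1072
k=3: j=0 S=65.5461 intr=49.0439 cont=48.8169 V=49.0439[EX]; j=1 S=83.4028 intr=31.1872 cont=32.5565 V=32.5565[hold]; j=2 S=106.1241 intr=8.4659 cont=17.2482 V=17.2482[hold]; j=3 S=135.0355 intr=0.0000 cont=6.5577 V=6.5577[hold]  S*(3)=65.5461
k=2: j=0 S=73.9373 intr=40.6527 cont=41.0584 V=41.0584[hold]; j=1 S=94.0800 intr=20.5100 cont=25.1703 V=25.1703[hold]; j=2 S=119.7102 intr=0.0000 cont=12.1019 V=12.1019[hold]  S*(2)=-
k=1: j=0 S=83.4028 intr=31.1872 cont=33.3766 V=33.3766[hold]; j=1 S=106.1241 intr=8.4659 cont=18.8705 V=18.8705[hold]  S*(1)=-
k=0: j=0 S=94.0800 intr=20.5100 cont=26.3719 V=26.3719[hold]  S*(0)=-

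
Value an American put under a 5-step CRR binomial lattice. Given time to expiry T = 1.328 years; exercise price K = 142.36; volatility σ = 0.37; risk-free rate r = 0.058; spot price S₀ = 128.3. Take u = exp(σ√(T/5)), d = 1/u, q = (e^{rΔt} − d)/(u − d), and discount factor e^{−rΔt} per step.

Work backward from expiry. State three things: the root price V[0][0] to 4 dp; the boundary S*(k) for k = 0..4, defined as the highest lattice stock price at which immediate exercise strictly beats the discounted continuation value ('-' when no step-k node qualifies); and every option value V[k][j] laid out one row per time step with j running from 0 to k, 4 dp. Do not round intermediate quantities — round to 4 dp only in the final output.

params: Δt=0.26560 u=1.21008 d=0.82639 q=0.49293 e^(-rΔt)=0.98471
t_5 payoffs: 92.9107 69.9520 36.3338 0.0000 0.0000 0.0000
t_4: node(4,0) S=59.8375 payoff=82.5225 vs cont=80.3463 → 82.5225 [stop]  node(4,1) S=87.6194 payoff=54.7406 vs cont=52.5644 → 54.7406 [stop]  node(4,2) S=128.3000 payoff=14.0600 vs cont=18.1420 → 18.1420 [wait]  node(4,3) S=187.8682 payoff=0.0000 vs cont=0.0000 → 0.0000 [wait]  node(4,4) S=275.0932 payoff=0.0000 vs cont=0.0000 → 0.0000 [wait]  ⇒ S*(4)=87.6194
t_3: node(3,0) S=72.4080 payoff=69.9520 vs cont=67.7757 → 69.9520 [stop]  node(3,1) S=106.0262 payoff=36.3338 vs cont=36.1389 → 36.3338 [stop]  node(3,2) S=155.2530 payoff=0.0000 vs cont=9.0586 → 9.0586 [wait]  node(3,3) S=227.3351 payoff=0.0000 vs cont=0.0000 → 0.0000 [wait]  ⇒ S*(3)=106.0262
t_2: node(2,0) S=87.6194 payoff=54.7406 vs cont=52.5644 → 54.7406 [stop]  node(2,1) S=128.3000 payoff=14.0600 vs cont=22.5390 → 22.5390 [wait]  node(2,2) S=187.8682 payoff=0.0000 vs cont=4.5231 → 4.5231 [wait]  ⇒ S*(2)=87.6194
t_1: node(1,0) S=106.0262 payoff=36.3338 vs cont=38.2732 → 38.2732 [wait]  node(1,1) S=155.2530 payoff=0.0000 vs cont=13.4496 → 13.4496 [wait]  ⇒ S*(1)=-
t_0: node(0,0) S=128.3000 payoff=14.0600 vs cont=25.6388 → 25.6388 [wait]  ⇒ S*(0)=-

price = 25.6388
boundary = - - 87.6194 106.0262 87.6194
tree:
25.6388
38.2732 13.4496
54.7406 22.5390 4.5231
69.9520 36.3338 9.0586 0.0000
82.5225 54.7406 18.1420 0.0000 0.0000
92.9107 69.9520 36.3338 0.0000 0.0000 0.0000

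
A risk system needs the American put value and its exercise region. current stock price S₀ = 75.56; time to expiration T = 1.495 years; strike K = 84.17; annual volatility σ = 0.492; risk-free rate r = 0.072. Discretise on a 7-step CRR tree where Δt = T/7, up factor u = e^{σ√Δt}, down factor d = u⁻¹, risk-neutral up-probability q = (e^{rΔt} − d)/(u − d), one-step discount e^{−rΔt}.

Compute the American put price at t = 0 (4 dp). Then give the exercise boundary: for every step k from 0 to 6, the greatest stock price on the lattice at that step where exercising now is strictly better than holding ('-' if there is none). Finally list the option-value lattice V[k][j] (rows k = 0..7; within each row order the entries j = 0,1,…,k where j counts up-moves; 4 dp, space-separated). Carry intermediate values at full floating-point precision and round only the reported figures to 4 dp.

params: Δt=0.21357 u=1.25530 d=0.79662 q=0.47719 e^(-rΔt)=0.98474
t_7 payoffs: 68.7861 59.9285 45.9709 23.9771 0.0000 0.0000 0.0000 0.0000
t_6: node(6,0) S=19.3114 payoff=64.8586 vs cont=63.5742 → 64.8586 [stop]  node(6,1) S=30.4303 payoff=53.7397 vs cont=52.4553 → 53.7397 [stop]  node(6,2) S=47.9512 payoff=36.2188 vs cont=34.9344 → 36.2188 [stop]  node(6,3) S=75.5600 payoff=8.6100 vs cont=12.3443 → 12.3443 [wait]  node(6,4) S=119.0651 payoff=0.0000 vs cont=0.0000 → 0.0000 [wait]  node(6,5) S=187.6192 payoff=0.0000 vs cont=0.0000 → 0.0000 [wait]  node(6,6) S=295.6446 payoff=0.0000 vs cont=0.0000 → 0.0000 [wait]  ⇒ S*(6)=47.9512
t_5: node(5,0) S=24.2415 payoff=59.9285 vs cont=58.6441 → 59.9285 [stop]  node(5,1) S=38.1991 payoff=45.9709 vs cont=44.6865 → 45.9709 [stop]  node(5,2) S=60.1929 payoff=23.9771 vs cont=24.4474 → 24.4474 [wait]  node(5,3) S=94.8502 payoff=0.0000 vs cont=6.3553 → 6.3553 [wait]  node(5,4) S=149.4621 payoff=0.0000 vs cont=0.0000 → 0.0000 [wait]  node(5,5) S=235.5177 payoff=0.0000 vs cont=0.0000 → 0.0000 [wait]  ⇒ S*(5)=38.1991
t_4: node(4,0) S=30.4303 payoff=53.7397 vs cont=52.4553 → 53.7397 [stop]  node(4,1) S=47.9512 payoff=36.2188 vs cont=35.1554 → 36.2188 [stop]  node(4,2) S=75.5600 payoff=8.6100 vs cont=15.5728 → 15.5728 [wait]  node(4,3) S=119.0651 payoff=0.0000 vs cont=3.2719 → 3.2719 [wait]  node(4,4) S=187.6192 payoff=0.0000 vs cont=0.0000 → 0.0000 [wait]  ⇒ S*(4)=47.9512
t_3: node(3,0) S=38.1991 payoff=45.9709 vs cont=44.6865 → 45.9709 [stop]  node(3,1) S=60.1929 payoff=23.9771 vs cont=25.9645 → 25.9645 [wait]  node(3,2) S=94.8502 payoff=0.0000 vs cont=9.5549 → 9.5549 [wait]  node(3,3) S=149.4621 payoff=0.0000 vs cont=1.6845 → 1.6845 [wait]  ⇒ S*(3)=38.1991
t_2: node(2,0) S=47.9512 payoff=36.2188 vs cont=35.8683 → 36.2188 [stop]  node(2,1) S=75.5600 payoff=8.6100 vs cont=17.8574 → 17.8574 [wait]  node(2,2) S=119.0651 payoff=0.0000 vs cont=5.7108 → 5.7108 [wait]  ⇒ S*(2)=47.9512
t_1: node(1,0) S=60.1929 payoff=23.9771 vs cont=27.0380 → 27.0380 [wait]  node(1,1) S=94.8502 payoff=0.0000 vs cont=11.8772 → 11.8772 [wait]  ⇒ S*(1)=-
t_0: node(0,0) S=75.5600 payoff=8.6100 vs cont=19.5013 → 19.5013 [wait]  ⇒ S*(0)=-

price = 19.5013
boundary = - - 47.9512 38.1991 47.9512 38.1991 47.9512
tree:
19.5013
27.0380 11.8772
36.2188 17.8574 5.7108
45.9709 25.9645 9.5549 1.6845
53.7397 36.2188 15.5728 3.2719 0.0000
59.9285 45.9709 24.4474 6.3553 0.0000 0.0000
64.8586 53.7397 36.2188 12.3443 0.0000 0.0000 0.0000
68.7861 59.9285 45.9709 23.9771 0.0000 0.0000 0.0000 0.0000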